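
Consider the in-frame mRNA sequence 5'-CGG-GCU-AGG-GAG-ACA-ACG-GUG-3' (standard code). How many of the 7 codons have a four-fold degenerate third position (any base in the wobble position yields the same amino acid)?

5

Codon 1 CGG (Arg): third position 4-fold.
Codon 2 GCU (Ala): third position 4-fold.
Codon 3 AGG (Arg): third position 2-fold.
Codon 4 GAG (Glu): third position 2-fold.
Codon 5 ACA (Thr): third position 4-fold.
Codon 6 ACG (Thr): third position 4-fold.
Codon 7 GUG (Val): third position 4-fold.
Four-fold degenerate third positions: 5.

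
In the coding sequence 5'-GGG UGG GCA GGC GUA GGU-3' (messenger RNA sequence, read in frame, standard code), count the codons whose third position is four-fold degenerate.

Codon 1 GGG (Gly): third position 4-fold.
Codon 2 UGG (Trp): third position 1-fold.
Codon 3 GCA (Ala): third position 4-fold.
Codon 4 GGC (Gly): third position 4-fold.
Codon 5 GUA (Val): third position 4-fold.
Codon 6 GGU (Gly): third position 4-fold.
Four-fold degenerate third positions: 5.

5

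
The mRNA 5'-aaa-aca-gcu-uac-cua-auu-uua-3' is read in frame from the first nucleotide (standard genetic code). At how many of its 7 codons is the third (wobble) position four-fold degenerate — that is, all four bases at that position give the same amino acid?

3

Codon 1 AAA (Lys): third position 2-fold.
Codon 2 ACA (Thr): third position 4-fold.
Codon 3 GCU (Ala): third position 4-fold.
Codon 4 UAC (Tyr): third position 2-fold.
Codon 5 CUA (Leu): third position 4-fold.
Codon 6 AUU (Ile): third position 3-fold.
Codon 7 UUA (Leu): third position 2-fold.
Four-fold degenerate third positions: 3.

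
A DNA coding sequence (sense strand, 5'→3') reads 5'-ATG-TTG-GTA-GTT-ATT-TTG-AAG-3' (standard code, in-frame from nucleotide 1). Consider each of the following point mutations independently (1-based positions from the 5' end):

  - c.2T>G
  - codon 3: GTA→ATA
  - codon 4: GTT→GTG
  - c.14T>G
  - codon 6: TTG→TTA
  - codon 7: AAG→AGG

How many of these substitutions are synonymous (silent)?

Codon 1: ATG (Met) → AGG (Arg) — missense.
Codon 3: GTA (Val) → ATA (Ile) — missense.
Codon 4: GTT (Val) → GTG (Val) — synonymous.
Codon 5: ATT (Ile) → AGT (Ser) — missense.
Codon 6: TTG (Leu) → TTA (Leu) — synonymous.
Codon 7: AAG (Lys) → AGG (Arg) — missense.
Synonymous: 2 of 6.

2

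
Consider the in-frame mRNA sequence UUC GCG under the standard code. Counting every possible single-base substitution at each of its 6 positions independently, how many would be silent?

4

Codon 1 (UUC, Phe): 1 synonymous substitution.
Codon 2 (GCG, Ala): 3 synonymous substitutions.
Total: 1 + 3 = 4.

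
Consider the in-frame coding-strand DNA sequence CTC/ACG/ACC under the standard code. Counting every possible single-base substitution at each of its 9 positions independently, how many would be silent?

9

Codon 1 (CTC, Leu): 3 synonymous substitutions.
Codon 2 (ACG, Thr): 3 synonymous substitutions.
Codon 3 (ACC, Thr): 3 synonymous substitutions.
Total: 3 + 3 + 3 = 9.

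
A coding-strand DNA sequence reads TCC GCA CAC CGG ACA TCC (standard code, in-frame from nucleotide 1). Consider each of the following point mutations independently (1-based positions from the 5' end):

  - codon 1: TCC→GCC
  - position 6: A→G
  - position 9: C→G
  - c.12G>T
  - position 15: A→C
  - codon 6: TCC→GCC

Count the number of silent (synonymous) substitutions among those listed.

3

Codon 1: TCC (Ser) → GCC (Ala) — missense.
Codon 2: GCA (Ala) → GCG (Ala) — synonymous.
Codon 3: CAC (His) → CAG (Gln) — missense.
Codon 4: CGG (Arg) → CGT (Arg) — synonymous.
Codon 5: ACA (Thr) → ACC (Thr) — synonymous.
Codon 6: TCC (Ser) → GCC (Ala) — missense.
Synonymous: 3 of 6.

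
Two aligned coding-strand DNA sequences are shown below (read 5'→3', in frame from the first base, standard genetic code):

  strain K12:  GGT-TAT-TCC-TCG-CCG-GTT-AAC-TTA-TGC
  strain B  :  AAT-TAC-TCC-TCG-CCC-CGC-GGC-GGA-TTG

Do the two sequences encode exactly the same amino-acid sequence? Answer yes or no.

no

Codon 1: GGT Gly / AAT Asn — nonsynonymous.
Codon 2: TAT Tyr / TAC Tyr — synonymous.
Codon 3: TCC Ser / TCC Ser — identical.
Codon 4: TCG Ser / TCG Ser — identical.
Codon 5: CCG Pro / CCC Pro — synonymous.
Codon 6: GTT Val / CGC Arg — nonsynonymous.
Codon 7: AAC Asn / GGC Gly — nonsynonymous.
Codon 8: TTA Leu / GGA Gly — nonsynonymous.
Codon 9: TGC Cys / TTG Leu — nonsynonymous.
Nonsynonymous differences: 5 → different protein.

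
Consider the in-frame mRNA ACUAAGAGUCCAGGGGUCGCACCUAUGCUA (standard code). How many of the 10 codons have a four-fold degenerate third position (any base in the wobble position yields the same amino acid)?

7

Codon 1 ACU (Thr): third position 4-fold.
Codon 2 AAG (Lys): third position 2-fold.
Codon 3 AGU (Ser): third position 2-fold.
Codon 4 CCA (Pro): third position 4-fold.
Codon 5 GGG (Gly): third position 4-fold.
Codon 6 GUC (Val): third position 4-fold.
Codon 7 GCA (Ala): third position 4-fold.
Codon 8 CCU (Pro): third position 4-fold.
Codon 9 AUG (Met): third position 1-fold.
Codon 10 CUA (Leu): third position 4-fold.
Four-fold degenerate third positions: 7.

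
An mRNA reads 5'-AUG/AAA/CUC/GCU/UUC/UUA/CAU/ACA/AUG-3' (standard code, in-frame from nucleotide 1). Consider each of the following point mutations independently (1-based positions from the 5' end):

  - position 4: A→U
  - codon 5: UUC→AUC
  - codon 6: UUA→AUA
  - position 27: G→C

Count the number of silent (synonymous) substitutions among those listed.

Codon 2: AAA (Lys) → UAA (Stop) — nonsense.
Codon 5: UUC (Phe) → AUC (Ile) — missense.
Codon 6: UUA (Leu) → AUA (Ile) — missense.
Codon 9: AUG (Met) → AUC (Ile) — missense.
Synonymous: 0 of 4.

0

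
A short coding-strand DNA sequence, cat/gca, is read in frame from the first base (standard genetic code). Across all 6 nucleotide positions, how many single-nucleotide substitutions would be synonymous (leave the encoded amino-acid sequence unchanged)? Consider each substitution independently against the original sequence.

4

Codon 1 (CAT, His): 1 synonymous substitution.
Codon 2 (GCA, Ala): 3 synonymous substitutions.
Total: 1 + 3 = 4.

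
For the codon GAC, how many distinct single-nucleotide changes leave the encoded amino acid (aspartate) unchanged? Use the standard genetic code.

Position 1: none → 0 synonymous.
Position 2: none → 0 synonymous.
Position 3: GAU → 1 synonymous.
Total: 0 + 0 + 1 = 1.

1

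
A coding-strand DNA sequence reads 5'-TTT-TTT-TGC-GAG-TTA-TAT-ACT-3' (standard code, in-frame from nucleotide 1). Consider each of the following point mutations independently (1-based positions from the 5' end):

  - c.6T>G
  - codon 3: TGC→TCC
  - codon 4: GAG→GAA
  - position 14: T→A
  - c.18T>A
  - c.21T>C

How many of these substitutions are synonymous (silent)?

2

Codon 2: TTT (Phe) → TTG (Leu) — missense.
Codon 3: TGC (Cys) → TCC (Ser) — missense.
Codon 4: GAG (Glu) → GAA (Glu) — synonymous.
Codon 5: TTA (Leu) → TAA (Stop) — nonsense.
Codon 6: TAT (Tyr) → TAA (Stop) — nonsense.
Codon 7: ACT (Thr) → ACC (Thr) — synonymous.
Synonymous: 2 of 6.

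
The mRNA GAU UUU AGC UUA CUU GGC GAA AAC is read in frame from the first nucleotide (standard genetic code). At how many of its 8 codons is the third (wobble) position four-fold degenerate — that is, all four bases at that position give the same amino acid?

Codon 1 GAU (Asp): third position 2-fold.
Codon 2 UUU (Phe): third position 2-fold.
Codon 3 AGC (Ser): third position 2-fold.
Codon 4 UUA (Leu): third position 2-fold.
Codon 5 CUU (Leu): third position 4-fold.
Codon 6 GGC (Gly): third position 4-fold.
Codon 7 GAA (Glu): third position 2-fold.
Codon 8 AAC (Asn): third position 2-fold.
Four-fold degenerate third positions: 2.

2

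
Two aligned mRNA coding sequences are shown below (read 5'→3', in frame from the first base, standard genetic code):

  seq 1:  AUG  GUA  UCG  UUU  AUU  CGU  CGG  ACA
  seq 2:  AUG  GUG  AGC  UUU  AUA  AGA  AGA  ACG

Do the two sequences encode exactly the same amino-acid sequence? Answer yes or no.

yes

Codon 1: AUG Met / AUG Met — identical.
Codon 2: GUA Val / GUG Val — synonymous.
Codon 3: UCG Ser / AGC Ser — synonymous.
Codon 4: UUU Phe / UUU Phe — identical.
Codon 5: AUU Ile / AUA Ile — synonymous.
Codon 6: CGU Arg / AGA Arg — synonymous.
Codon 7: CGG Arg / AGA Arg — synonymous.
Codon 8: ACA Thr / ACG Thr — synonymous.
Nonsynonymous differences: 0 → same protein.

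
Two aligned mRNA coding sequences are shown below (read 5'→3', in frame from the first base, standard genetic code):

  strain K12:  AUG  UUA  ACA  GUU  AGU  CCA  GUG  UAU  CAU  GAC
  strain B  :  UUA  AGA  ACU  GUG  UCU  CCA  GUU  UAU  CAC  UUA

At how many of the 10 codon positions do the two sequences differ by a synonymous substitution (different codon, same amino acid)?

Codon 1: AUG Met / UUA Leu — nonsynonymous.
Codon 2: UUA Leu / AGA Arg — nonsynonymous.
Codon 3: ACA Thr / ACU Thr — synonymous.
Codon 4: GUU Val / GUG Val — synonymous.
Codon 5: AGU Ser / UCU Ser — synonymous.
Codon 6: CCA Pro / CCA Pro — identical.
Codon 7: GUG Val / GUU Val — synonymous.
Codon 8: UAU Tyr / UAU Tyr — identical.
Codon 9: CAU His / CAC His — synonymous.
Codon 10: GAC Asp / UUA Leu — nonsynonymous.
Synonymous differences: 5.

5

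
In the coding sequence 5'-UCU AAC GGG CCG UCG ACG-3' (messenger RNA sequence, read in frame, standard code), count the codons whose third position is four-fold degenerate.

Codon 1 UCU (Ser): third position 4-fold.
Codon 2 AAC (Asn): third position 2-fold.
Codon 3 GGG (Gly): third position 4-fold.
Codon 4 CCG (Pro): third position 4-fold.
Codon 5 UCG (Ser): third position 4-fold.
Codon 6 ACG (Thr): third position 4-fold.
Four-fold degenerate third positions: 5.

5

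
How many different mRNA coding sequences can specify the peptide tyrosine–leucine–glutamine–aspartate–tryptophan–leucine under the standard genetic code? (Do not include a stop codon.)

288

Tyr: 2 codons.
Leu: 6 codons.
Gln: 2 codons.
Asp: 2 codons.
Trp: 1 codon.
Leu: 6 codons.
2 × 6 × 2 × 2 × 1 × 6 = 288.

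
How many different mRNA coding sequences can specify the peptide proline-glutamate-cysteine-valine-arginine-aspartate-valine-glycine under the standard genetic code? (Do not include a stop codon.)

Pro: 4 codons.
Glu: 2 codons.
Cys: 2 codons.
Val: 4 codons.
Arg: 6 codons.
Asp: 2 codons.
Val: 4 codons.
Gly: 4 codons.
4 × 2 × 2 × 4 × 6 × 2 × 4 × 4 = 12288.

12288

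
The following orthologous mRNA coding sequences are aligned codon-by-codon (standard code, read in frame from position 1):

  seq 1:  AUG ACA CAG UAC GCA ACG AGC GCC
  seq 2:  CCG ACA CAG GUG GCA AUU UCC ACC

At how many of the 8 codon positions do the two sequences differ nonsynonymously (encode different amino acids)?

4

Codon 1: AUG Met / CCG Pro — nonsynonymous.
Codon 2: ACA Thr / ACA Thr — identical.
Codon 3: CAG Gln / CAG Gln — identical.
Codon 4: UAC Tyr / GUG Val — nonsynonymous.
Codon 5: GCA Ala / GCA Ala — identical.
Codon 6: ACG Thr / AUU Ile — nonsynonymous.
Codon 7: AGC Ser / UCC Ser — synonymous.
Codon 8: GCC Ala / ACC Thr — nonsynonymous.
Nonsynonymous differences: 4.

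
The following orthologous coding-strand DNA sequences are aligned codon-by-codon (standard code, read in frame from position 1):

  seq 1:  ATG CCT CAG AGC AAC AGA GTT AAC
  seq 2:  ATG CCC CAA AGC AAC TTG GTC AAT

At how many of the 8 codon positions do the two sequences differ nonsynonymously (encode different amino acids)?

Codon 1: ATG Met / ATG Met — identical.
Codon 2: CCT Pro / CCC Pro — synonymous.
Codon 3: CAG Gln / CAA Gln — synonymous.
Codon 4: AGC Ser / AGC Ser — identical.
Codon 5: AAC Asn / AAC Asn — identical.
Codon 6: AGA Arg / TTG Leu — nonsynonymous.
Codon 7: GTT Val / GTC Val — synonymous.
Codon 8: AAC Asn / AAT Asn — synonymous.
Nonsynonymous differences: 1.

1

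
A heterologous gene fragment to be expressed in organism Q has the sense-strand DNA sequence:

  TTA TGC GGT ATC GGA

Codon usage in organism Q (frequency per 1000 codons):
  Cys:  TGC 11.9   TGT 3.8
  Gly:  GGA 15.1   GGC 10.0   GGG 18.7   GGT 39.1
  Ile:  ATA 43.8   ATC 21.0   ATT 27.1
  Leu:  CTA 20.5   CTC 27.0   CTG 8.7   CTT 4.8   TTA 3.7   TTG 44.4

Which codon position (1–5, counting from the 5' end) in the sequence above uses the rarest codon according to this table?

1

Codon 1 TTA (Leu): 3.7 per 1000.
Codon 2 TGC (Cys): 11.9 per 1000.
Codon 3 GGT (Gly): 39.1 per 1000.
Codon 4 ATC (Ile): 21.0 per 1000.
Codon 5 GGA (Gly): 15.1 per 1000.
Lowest frequency is 3.7 at codon 1.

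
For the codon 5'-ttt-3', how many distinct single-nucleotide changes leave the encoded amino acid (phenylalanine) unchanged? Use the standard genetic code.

Position 1: none → 0 synonymous.
Position 2: none → 0 synonymous.
Position 3: TTC → 1 synonymous.
Total: 0 + 0 + 1 = 1.

1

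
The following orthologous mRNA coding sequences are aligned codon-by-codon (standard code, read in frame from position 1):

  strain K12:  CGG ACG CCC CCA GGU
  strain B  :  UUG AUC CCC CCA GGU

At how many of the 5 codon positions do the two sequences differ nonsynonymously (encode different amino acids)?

Codon 1: CGG Arg / UUG Leu — nonsynonymous.
Codon 2: ACG Thr / AUC Ile — nonsynonymous.
Codon 3: CCC Pro / CCC Pro — identical.
Codon 4: CCA Pro / CCA Pro — identical.
Codon 5: GGU Gly / GGU Gly — identical.
Nonsynonymous differences: 2.

2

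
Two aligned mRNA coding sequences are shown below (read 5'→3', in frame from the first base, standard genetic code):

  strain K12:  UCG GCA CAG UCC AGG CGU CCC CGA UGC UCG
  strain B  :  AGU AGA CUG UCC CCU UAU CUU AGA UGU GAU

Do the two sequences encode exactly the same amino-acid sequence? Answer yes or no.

Codon 1: UCG Ser / AGU Ser — synonymous.
Codon 2: GCA Ala / AGA Arg — nonsynonymous.
Codon 3: CAG Gln / CUG Leu — nonsynonymous.
Codon 4: UCC Ser / UCC Ser — identical.
Codon 5: AGG Arg / CCU Pro — nonsynonymous.
Codon 6: CGU Arg / UAU Tyr — nonsynonymous.
Codon 7: CCC Pro / CUU Leu — nonsynonymous.
Codon 8: CGA Arg / AGA Arg — synonymous.
Codon 9: UGC Cys / UGU Cys — synonymous.
Codon 10: UCG Ser / GAU Asp — nonsynonymous.
Nonsynonymous differences: 6 → different protein.

no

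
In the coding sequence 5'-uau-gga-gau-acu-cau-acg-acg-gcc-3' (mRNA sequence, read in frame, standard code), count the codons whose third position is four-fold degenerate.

Codon 1 UAU (Tyr): third position 2-fold.
Codon 2 GGA (Gly): third position 4-fold.
Codon 3 GAU (Asp): third position 2-fold.
Codon 4 ACU (Thr): third position 4-fold.
Codon 5 CAU (His): third position 2-fold.
Codon 6 ACG (Thr): third position 4-fold.
Codon 7 ACG (Thr): third position 4-fold.
Codon 8 GCC (Ala): third position 4-fold.
Four-fold degenerate third positions: 5.

5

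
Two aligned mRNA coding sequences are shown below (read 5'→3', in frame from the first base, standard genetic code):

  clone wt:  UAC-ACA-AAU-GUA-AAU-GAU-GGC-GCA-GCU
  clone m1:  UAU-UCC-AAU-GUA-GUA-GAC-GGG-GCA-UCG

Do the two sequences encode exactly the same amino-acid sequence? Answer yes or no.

Codon 1: UAC Tyr / UAU Tyr — synonymous.
Codon 2: ACA Thr / UCC Ser — nonsynonymous.
Codon 3: AAU Asn / AAU Asn — identical.
Codon 4: GUA Val / GUA Val — identical.
Codon 5: AAU Asn / GUA Val — nonsynonymous.
Codon 6: GAU Asp / GAC Asp — synonymous.
Codon 7: GGC Gly / GGG Gly — synonymous.
Codon 8: GCA Ala / GCA Ala — identical.
Codon 9: GCU Ala / UCG Ser — nonsynonymous.
Nonsynonymous differences: 3 → different protein.

no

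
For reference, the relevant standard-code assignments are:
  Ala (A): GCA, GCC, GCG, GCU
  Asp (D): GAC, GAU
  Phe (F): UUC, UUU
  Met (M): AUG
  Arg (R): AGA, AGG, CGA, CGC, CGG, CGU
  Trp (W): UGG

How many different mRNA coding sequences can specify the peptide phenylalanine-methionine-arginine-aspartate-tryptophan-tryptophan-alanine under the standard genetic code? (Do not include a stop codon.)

Phe: 2 codons.
Met: 1 codon.
Arg: 6 codons.
Asp: 2 codons.
Trp: 1 codon.
Trp: 1 codon.
Ala: 4 codons.
2 × 1 × 6 × 2 × 1 × 1 × 4 = 96.

96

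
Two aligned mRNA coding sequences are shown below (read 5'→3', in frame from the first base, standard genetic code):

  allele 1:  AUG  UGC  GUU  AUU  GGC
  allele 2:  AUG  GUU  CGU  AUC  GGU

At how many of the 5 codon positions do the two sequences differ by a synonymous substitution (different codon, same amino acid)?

Codon 1: AUG Met / AUG Met — identical.
Codon 2: UGC Cys / GUU Val — nonsynonymous.
Codon 3: GUU Val / CGU Arg — nonsynonymous.
Codon 4: AUU Ile / AUC Ile — synonymous.
Codon 5: GGC Gly / GGU Gly — synonymous.
Synonymous differences: 2.

2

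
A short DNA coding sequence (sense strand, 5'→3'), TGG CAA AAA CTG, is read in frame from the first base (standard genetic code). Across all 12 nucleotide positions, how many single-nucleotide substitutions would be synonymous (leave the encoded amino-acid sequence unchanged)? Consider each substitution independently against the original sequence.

6

Codon 1 (TGG, Trp): 0 synonymous substitutions.
Codon 2 (CAA, Gln): 1 synonymous substitution.
Codon 3 (AAA, Lys): 1 synonymous substitution.
Codon 4 (CTG, Leu): 4 synonymous substitutions.
Total: 0 + 1 + 1 + 4 = 6.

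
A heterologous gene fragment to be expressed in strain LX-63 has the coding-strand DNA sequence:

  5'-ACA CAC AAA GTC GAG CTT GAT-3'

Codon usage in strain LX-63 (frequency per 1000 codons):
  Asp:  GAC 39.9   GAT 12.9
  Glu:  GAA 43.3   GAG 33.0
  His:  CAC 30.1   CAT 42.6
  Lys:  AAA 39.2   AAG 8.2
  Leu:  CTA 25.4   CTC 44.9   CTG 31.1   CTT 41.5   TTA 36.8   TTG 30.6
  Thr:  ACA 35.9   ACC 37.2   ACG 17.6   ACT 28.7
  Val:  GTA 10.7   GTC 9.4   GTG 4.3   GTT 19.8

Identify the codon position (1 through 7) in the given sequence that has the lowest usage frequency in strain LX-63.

4

Codon 1 ACA (Thr): 35.9 per 1000.
Codon 2 CAC (His): 30.1 per 1000.
Codon 3 AAA (Lys): 39.2 per 1000.
Codon 4 GTC (Val): 9.4 per 1000.
Codon 5 GAG (Glu): 33.0 per 1000.
Codon 6 CTT (Leu): 41.5 per 1000.
Codon 7 GAT (Asp): 12.9 per 1000.
Lowest frequency is 9.4 at codon 4.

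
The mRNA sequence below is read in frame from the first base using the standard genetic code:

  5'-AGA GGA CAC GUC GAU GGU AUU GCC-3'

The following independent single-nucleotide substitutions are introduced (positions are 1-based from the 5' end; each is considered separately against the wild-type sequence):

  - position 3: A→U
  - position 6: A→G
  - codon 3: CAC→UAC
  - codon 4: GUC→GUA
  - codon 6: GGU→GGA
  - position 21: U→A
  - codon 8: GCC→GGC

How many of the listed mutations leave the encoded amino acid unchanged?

4

Codon 1: AGA (Arg) → AGU (Ser) — missense.
Codon 2: GGA (Gly) → GGG (Gly) — synonymous.
Codon 3: CAC (His) → UAC (Tyr) — missense.
Codon 4: GUC (Val) → GUA (Val) — synonymous.
Codon 6: GGU (Gly) → GGA (Gly) — synonymous.
Codon 7: AUU (Ile) → AUA (Ile) — synonymous.
Codon 8: GCC (Ala) → GGC (Gly) — missense.
Synonymous: 4 of 7.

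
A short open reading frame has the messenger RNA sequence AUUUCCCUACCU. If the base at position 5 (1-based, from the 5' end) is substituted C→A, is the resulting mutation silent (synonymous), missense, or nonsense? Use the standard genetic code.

Position 5 falls in codon 2: UCC → Ser.
After the substitution the codon is UAC → Tyr.
Ser ≠ Tyr, so this is a missense mutation.

missense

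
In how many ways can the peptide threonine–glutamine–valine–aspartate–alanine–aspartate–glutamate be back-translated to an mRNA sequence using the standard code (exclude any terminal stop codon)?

1024

Thr: 4 codons.
Gln: 2 codons.
Val: 4 codons.
Asp: 2 codons.
Ala: 4 codons.
Asp: 2 codons.
Glu: 2 codons.
4 × 2 × 4 × 2 × 4 × 2 × 2 = 1024.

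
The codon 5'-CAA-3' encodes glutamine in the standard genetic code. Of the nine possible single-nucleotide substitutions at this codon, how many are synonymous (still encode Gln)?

1

Position 1: none → 0 synonymous.
Position 2: none → 0 synonymous.
Position 3: CAG → 1 synonymous.
Total: 0 + 0 + 1 = 1.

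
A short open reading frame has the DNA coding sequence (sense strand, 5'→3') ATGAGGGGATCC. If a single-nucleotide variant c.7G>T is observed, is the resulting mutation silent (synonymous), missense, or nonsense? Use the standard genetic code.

nonsense

Position 7 falls in codon 3: GGA → Gly.
After the substitution the codon is TGA → Stop.
The new codon is a stop codon, so this is a nonsense mutation.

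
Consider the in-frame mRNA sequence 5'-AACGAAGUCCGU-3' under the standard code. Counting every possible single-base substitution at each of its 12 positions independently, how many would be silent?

Codon 1 (AAC, Asn): 1 synonymous substitution.
Codon 2 (GAA, Glu): 1 synonymous substitution.
Codon 3 (GUC, Val): 3 synonymous substitutions.
Codon 4 (CGU, Arg): 3 synonymous substitutions.
Total: 1 + 1 + 3 + 3 = 8.

8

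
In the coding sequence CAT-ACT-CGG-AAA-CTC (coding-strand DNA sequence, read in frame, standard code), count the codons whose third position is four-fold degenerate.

3

Codon 1 CAT (His): third position 2-fold.
Codon 2 ACT (Thr): third position 4-fold.
Codon 3 CGG (Arg): third position 4-fold.
Codon 4 AAA (Lys): third position 2-fold.
Codon 5 CTC (Leu): third position 4-fold.
Four-fold degenerate third positions: 3.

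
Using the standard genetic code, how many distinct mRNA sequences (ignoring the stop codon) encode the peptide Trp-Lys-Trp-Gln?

4

Trp: 1 codon.
Lys: 2 codons.
Trp: 1 codon.
Gln: 2 codons.
1 × 2 × 1 × 2 = 4.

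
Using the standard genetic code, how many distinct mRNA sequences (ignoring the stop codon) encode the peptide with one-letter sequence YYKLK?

96

Tyr: 2 codons.
Tyr: 2 codons.
Lys: 2 codons.
Leu: 6 codons.
Lys: 2 codons.
2 × 2 × 2 × 6 × 2 = 96.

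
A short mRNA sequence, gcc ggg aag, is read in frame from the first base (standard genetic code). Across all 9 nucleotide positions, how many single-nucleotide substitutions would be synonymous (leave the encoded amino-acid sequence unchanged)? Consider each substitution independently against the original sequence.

Codon 1 (GCC, Ala): 3 synonymous substitutions.
Codon 2 (GGG, Gly): 3 synonymous substitutions.
Codon 3 (AAG, Lys): 1 synonymous substitution.
Total: 3 + 3 + 1 = 7.

7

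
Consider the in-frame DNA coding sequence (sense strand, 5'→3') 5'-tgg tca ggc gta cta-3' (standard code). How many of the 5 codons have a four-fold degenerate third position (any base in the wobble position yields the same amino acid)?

Codon 1 TGG (Trp): third position 1-fold.
Codon 2 TCA (Ser): third position 4-fold.
Codon 3 GGC (Gly): third position 4-fold.
Codon 4 GTA (Val): third position 4-fold.
Codon 5 CTA (Leu): third position 4-fold.
Four-fold degenerate third positions: 4.

4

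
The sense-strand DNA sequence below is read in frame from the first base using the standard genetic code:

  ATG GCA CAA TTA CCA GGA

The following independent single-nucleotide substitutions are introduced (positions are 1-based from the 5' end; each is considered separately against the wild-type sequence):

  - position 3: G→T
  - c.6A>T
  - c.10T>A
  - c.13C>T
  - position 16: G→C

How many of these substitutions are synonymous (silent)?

1

Codon 1: ATG (Met) → ATT (Ile) — missense.
Codon 2: GCA (Ala) → GCT (Ala) — synonymous.
Codon 4: TTA (Leu) → ATA (Ile) — missense.
Codon 5: CCA (Pro) → TCA (Ser) — missense.
Codon 6: GGA (Gly) → CGA (Arg) — missense.
Synonymous: 1 of 5.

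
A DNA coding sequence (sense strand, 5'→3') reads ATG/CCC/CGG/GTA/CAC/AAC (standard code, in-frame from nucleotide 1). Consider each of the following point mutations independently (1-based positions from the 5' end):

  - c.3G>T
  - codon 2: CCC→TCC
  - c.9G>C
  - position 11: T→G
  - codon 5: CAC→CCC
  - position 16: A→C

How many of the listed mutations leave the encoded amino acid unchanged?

1

Codon 1: ATG (Met) → ATT (Ile) — missense.
Codon 2: CCC (Pro) → TCC (Ser) — missense.
Codon 3: CGG (Arg) → CGC (Arg) — synonymous.
Codon 4: GTA (Val) → GGA (Gly) — missense.
Codon 5: CAC (His) → CCC (Pro) — missense.
Codon 6: AAC (Asn) → CAC (His) — missense.
Synonymous: 1 of 6.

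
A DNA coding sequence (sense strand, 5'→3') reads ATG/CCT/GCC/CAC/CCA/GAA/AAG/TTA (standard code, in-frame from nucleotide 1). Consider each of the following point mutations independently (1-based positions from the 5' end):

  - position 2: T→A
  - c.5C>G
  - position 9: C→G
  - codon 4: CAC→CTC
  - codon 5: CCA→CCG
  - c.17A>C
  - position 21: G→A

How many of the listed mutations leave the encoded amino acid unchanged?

Codon 1: ATG (Met) → AAG (Lys) — missense.
Codon 2: CCT (Pro) → CGT (Arg) — missense.
Codon 3: GCC (Ala) → GCG (Ala) — synonymous.
Codon 4: CAC (His) → CTC (Leu) — missense.
Codon 5: CCA (Pro) → CCG (Pro) — synonymous.
Codon 6: GAA (Glu) → GCA (Ala) — missense.
Codon 7: AAG (Lys) → AAA (Lys) — synonymous.
Synonymous: 3 of 7.

3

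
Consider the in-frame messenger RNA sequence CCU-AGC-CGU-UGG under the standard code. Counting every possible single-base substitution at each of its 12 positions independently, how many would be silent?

7

Codon 1 (CCU, Pro): 3 synonymous substitutions.
Codon 2 (AGC, Ser): 1 synonymous substitution.
Codon 3 (CGU, Arg): 3 synonymous substitutions.
Codon 4 (UGG, Trp): 0 synonymous substitutions.
Total: 3 + 1 + 3 + 0 = 7.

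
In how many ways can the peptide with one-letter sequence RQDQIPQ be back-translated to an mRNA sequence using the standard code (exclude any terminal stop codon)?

Arg: 6 codons.
Gln: 2 codons.
Asp: 2 codons.
Gln: 2 codons.
Ile: 3 codons.
Pro: 4 codons.
Gln: 2 codons.
6 × 2 × 2 × 2 × 3 × 4 × 2 = 1152.

1152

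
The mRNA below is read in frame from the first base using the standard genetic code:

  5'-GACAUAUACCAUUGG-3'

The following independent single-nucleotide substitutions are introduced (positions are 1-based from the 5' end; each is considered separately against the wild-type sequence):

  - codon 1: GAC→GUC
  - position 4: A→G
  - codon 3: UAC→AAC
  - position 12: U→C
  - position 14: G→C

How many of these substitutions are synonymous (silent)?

Codon 1: GAC (Asp) → GUC (Val) — missense.
Codon 2: AUA (Ile) → GUA (Val) — missense.
Codon 3: UAC (Tyr) → AAC (Asn) — missense.
Codon 4: CAU (His) → CAC (His) — synonymous.
Codon 5: UGG (Trp) → UCG (Ser) — missense.
Synonymous: 1 of 5.

1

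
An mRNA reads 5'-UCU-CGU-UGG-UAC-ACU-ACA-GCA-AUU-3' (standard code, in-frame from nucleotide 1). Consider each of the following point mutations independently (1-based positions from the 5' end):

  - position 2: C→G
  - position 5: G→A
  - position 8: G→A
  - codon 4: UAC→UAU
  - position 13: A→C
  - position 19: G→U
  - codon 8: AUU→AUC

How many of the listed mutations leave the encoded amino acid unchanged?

2

Codon 1: UCU (Ser) → UGU (Cys) — missense.
Codon 2: CGU (Arg) → CAU (His) — missense.
Codon 3: UGG (Trp) → UAG (Stop) — nonsense.
Codon 4: UAC (Tyr) → UAU (Tyr) — synonymous.
Codon 5: ACU (Thr) → CCU (Pro) — missense.
Codon 7: GCA (Ala) → UCA (Ser) — missense.
Codon 8: AUU (Ile) → AUC (Ile) — synonymous.
Synonymous: 2 of 7.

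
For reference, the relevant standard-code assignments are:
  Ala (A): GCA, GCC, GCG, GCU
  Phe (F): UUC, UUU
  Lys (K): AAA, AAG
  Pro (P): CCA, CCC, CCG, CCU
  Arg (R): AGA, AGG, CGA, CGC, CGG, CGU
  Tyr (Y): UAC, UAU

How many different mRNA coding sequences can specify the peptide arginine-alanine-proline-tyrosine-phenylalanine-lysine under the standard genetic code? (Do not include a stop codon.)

Arg: 6 codons.
Ala: 4 codons.
Pro: 4 codons.
Tyr: 2 codons.
Phe: 2 codons.
Lys: 2 codons.
6 × 4 × 4 × 2 × 2 × 2 = 768.

768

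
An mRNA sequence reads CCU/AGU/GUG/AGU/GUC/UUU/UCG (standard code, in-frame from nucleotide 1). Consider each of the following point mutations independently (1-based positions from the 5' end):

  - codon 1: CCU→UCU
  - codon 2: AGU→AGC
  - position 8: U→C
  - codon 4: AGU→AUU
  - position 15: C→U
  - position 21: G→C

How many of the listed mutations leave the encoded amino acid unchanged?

3

Codon 1: CCU (Pro) → UCU (Ser) — missense.
Codon 2: AGU (Ser) → AGC (Ser) — synonymous.
Codon 3: GUG (Val) → GCG (Ala) — missense.
Codon 4: AGU (Ser) → AUU (Ile) — missense.
Codon 5: GUC (Val) → GUU (Val) — synonymous.
Codon 7: UCG (Ser) → UCC (Ser) — synonymous.
Synonymous: 3 of 6.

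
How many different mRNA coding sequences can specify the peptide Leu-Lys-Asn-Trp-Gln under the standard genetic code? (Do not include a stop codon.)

Leu: 6 codons.
Lys: 2 codons.
Asn: 2 codons.
Trp: 1 codon.
Gln: 2 codons.
6 × 2 × 2 × 1 × 2 = 48.

48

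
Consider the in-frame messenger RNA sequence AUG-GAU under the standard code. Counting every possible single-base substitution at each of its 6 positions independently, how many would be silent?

1

Codon 1 (AUG, Met): 0 synonymous substitutions.
Codon 2 (GAU, Asp): 1 synonymous substitution.
Total: 0 + 1 = 1.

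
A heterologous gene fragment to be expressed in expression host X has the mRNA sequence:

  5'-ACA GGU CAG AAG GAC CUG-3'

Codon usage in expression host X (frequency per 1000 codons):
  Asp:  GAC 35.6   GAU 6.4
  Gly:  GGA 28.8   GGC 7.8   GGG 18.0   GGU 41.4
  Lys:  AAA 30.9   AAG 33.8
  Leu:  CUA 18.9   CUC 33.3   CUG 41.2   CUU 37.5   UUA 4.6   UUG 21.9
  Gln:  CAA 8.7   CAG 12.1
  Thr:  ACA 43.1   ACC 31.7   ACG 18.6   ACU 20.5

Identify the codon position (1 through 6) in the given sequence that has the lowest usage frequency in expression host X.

Codon 1 ACA (Thr): 43.1 per 1000.
Codon 2 GGU (Gly): 41.4 per 1000.
Codon 3 CAG (Gln): 12.1 per 1000.
Codon 4 AAG (Lys): 33.8 per 1000.
Codon 5 GAC (Asp): 35.6 per 1000.
Codon 6 CUG (Leu): 41.2 per 1000.
Lowest frequency is 12.1 at codon 3.

3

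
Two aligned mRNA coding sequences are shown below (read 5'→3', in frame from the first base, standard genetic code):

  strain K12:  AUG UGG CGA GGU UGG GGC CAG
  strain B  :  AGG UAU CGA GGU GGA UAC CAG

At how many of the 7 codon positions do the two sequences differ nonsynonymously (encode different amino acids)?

4

Codon 1: AUG Met / AGG Arg — nonsynonymous.
Codon 2: UGG Trp / UAU Tyr — nonsynonymous.
Codon 3: CGA Arg / CGA Arg — identical.
Codon 4: GGU Gly / GGU Gly — identical.
Codon 5: UGG Trp / GGA Gly — nonsynonymous.
Codon 6: GGC Gly / UAC Tyr — nonsynonymous.
Codon 7: CAG Gln / CAG Gln — identical.
Nonsynonymous differences: 4.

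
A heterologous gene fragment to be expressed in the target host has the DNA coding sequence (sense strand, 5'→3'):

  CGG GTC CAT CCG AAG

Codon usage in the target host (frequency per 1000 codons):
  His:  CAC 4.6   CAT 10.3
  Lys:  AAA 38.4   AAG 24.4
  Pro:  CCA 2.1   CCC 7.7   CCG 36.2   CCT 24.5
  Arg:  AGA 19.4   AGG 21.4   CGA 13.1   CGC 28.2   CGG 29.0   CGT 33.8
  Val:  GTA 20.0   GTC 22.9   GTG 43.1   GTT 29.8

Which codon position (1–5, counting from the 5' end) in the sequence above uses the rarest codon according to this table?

Codon 1 CGG (Arg): 29.0 per 1000.
Codon 2 GTC (Val): 22.9 per 1000.
Codon 3 CAT (His): 10.3 per 1000.
Codon 4 CCG (Pro): 36.2 per 1000.
Codon 5 AAG (Lys): 24.4 per 1000.
Lowest frequency is 10.3 at codon 3.

3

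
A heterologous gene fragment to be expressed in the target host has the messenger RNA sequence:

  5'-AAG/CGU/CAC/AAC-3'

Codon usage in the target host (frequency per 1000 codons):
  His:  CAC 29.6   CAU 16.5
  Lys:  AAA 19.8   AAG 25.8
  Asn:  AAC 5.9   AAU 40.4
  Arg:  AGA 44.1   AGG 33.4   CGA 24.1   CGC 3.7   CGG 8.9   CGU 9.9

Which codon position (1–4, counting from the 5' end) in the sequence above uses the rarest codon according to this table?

4

Codon 1 AAG (Lys): 25.8 per 1000.
Codon 2 CGU (Arg): 9.9 per 1000.
Codon 3 CAC (His): 29.6 per 1000.
Codon 4 AAC (Asn): 5.9 per 1000.
Lowest frequency is 5.9 at codon 4.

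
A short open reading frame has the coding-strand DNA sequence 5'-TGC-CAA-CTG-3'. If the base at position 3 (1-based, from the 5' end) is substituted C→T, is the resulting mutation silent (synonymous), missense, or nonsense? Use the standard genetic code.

silent

Position 3 falls in codon 1: TGC → Cys.
After the substitution the codon is TGT → Cys.
Both encode Cys, so the change is synonymous.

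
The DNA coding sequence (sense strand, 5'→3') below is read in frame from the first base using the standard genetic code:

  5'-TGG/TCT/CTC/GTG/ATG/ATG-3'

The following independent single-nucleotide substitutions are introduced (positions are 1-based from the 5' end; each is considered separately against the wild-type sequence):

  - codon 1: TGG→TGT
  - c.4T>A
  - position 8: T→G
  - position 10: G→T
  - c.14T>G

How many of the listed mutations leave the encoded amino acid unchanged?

Codon 1: TGG (Trp) → TGT (Cys) — missense.
Codon 2: TCT (Ser) → ACT (Thr) — missense.
Codon 3: CTC (Leu) → CGC (Arg) — missense.
Codon 4: GTG (Val) → TTG (Leu) — missense.
Codon 5: ATG (Met) → AGG (Arg) — missense.
Synonymous: 0 of 5.

0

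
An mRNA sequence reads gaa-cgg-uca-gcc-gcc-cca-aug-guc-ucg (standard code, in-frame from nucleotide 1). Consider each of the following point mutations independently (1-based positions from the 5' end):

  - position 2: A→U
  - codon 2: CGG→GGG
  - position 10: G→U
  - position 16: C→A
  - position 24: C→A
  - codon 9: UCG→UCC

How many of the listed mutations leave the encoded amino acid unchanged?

Codon 1: GAA (Glu) → GUA (Val) — missense.
Codon 2: CGG (Arg) → GGG (Gly) — missense.
Codon 4: GCC (Ala) → UCC (Ser) — missense.
Codon 6: CCA (Pro) → ACA (Thr) — missense.
Codon 8: GUC (Val) → GUA (Val) — synonymous.
Codon 9: UCG (Ser) → UCC (Ser) — synonymous.
Synonymous: 2 of 6.

2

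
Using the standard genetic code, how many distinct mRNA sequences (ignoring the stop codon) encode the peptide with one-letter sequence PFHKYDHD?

512

Pro: 4 codons.
Phe: 2 codons.
His: 2 codons.
Lys: 2 codons.
Tyr: 2 codons.
Asp: 2 codons.
His: 2 codons.
Asp: 2 codons.
4 × 2 × 2 × 2 × 2 × 2 × 2 × 2 = 512.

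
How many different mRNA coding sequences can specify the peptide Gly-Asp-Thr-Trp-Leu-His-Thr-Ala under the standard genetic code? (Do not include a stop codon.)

6144

Gly: 4 codons.
Asp: 2 codons.
Thr: 4 codons.
Trp: 1 codon.
Leu: 6 codons.
His: 2 codons.
Thr: 4 codons.
Ala: 4 codons.
4 × 2 × 4 × 1 × 6 × 2 × 4 × 4 = 6144.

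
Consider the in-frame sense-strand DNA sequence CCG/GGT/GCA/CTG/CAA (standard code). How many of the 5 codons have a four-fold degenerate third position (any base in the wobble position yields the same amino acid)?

4

Codon 1 CCG (Pro): third position 4-fold.
Codon 2 GGT (Gly): third position 4-fold.
Codon 3 GCA (Ala): third position 4-fold.
Codon 4 CTG (Leu): third position 4-fold.
Codon 5 CAA (Gln): third position 2-fold.
Four-fold degenerate third positions: 4.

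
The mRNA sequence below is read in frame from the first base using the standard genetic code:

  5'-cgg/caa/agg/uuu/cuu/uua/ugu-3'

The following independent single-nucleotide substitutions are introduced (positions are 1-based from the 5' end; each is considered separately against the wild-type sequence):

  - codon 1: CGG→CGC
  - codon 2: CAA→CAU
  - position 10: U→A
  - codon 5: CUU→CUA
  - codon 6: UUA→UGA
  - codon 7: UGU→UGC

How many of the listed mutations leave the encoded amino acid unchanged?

3

Codon 1: CGG (Arg) → CGC (Arg) — synonymous.
Codon 2: CAA (Gln) → CAU (His) — missense.
Codon 4: UUU (Phe) → AUU (Ile) — missense.
Codon 5: CUU (Leu) → CUA (Leu) — synonymous.
Codon 6: UUA (Leu) → UGA (Stop) — nonsense.
Codon 7: UGU (Cys) → UGC (Cys) — synonymous.
Synonymous: 3 of 6.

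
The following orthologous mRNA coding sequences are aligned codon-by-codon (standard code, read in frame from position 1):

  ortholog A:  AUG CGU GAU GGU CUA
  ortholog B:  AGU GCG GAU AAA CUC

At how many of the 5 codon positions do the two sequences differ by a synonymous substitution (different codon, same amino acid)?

1

Codon 1: AUG Met / AGU Ser — nonsynonymous.
Codon 2: CGU Arg / GCG Ala — nonsynonymous.
Codon 3: GAU Asp / GAU Asp — identical.
Codon 4: GGU Gly / AAA Lys — nonsynonymous.
Codon 5: CUA Leu / CUC Leu — synonymous.
Synonymous differences: 1.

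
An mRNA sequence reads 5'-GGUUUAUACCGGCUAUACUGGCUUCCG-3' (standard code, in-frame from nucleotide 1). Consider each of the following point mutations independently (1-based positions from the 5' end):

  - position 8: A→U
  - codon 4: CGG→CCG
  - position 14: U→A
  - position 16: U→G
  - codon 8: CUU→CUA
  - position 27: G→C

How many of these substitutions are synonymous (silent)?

Codon 3: UAC (Tyr) → UUC (Phe) — missense.
Codon 4: CGG (Arg) → CCG (Pro) — missense.
Codon 5: CUA (Leu) → CAA (Gln) — missense.
Codon 6: UAC (Tyr) → GAC (Asp) — missense.
Codon 8: CUU (Leu) → CUA (Leu) — synonymous.
Codon 9: CCG (Pro) → CCC (Pro) — synonymous.
Synonymous: 2 of 6.

2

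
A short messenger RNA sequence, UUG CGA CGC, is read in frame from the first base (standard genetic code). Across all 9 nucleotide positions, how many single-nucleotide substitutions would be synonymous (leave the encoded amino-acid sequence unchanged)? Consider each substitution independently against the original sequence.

9

Codon 1 (UUG, Leu): 2 synonymous substitutions.
Codon 2 (CGA, Arg): 4 synonymous substitutions.
Codon 3 (CGC, Arg): 3 synonymous substitutions.
Total: 2 + 4 + 3 = 9.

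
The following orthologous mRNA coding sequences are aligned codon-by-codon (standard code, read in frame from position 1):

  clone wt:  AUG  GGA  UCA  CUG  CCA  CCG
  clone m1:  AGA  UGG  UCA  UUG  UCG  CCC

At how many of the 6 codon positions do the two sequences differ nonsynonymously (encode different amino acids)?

3

Codon 1: AUG Met / AGA Arg — nonsynonymous.
Codon 2: GGA Gly / UGG Trp — nonsynonymous.
Codon 3: UCA Ser / UCA Ser — identical.
Codon 4: CUG Leu / UUG Leu — synonymous.
Codon 5: CCA Pro / UCG Ser — nonsynonymous.
Codon 6: CCG Pro / CCC Pro — synonymous.
Nonsynonymous differences: 3.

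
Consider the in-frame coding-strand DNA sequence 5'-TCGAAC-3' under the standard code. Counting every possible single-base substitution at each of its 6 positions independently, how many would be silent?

Codon 1 (TCG, Ser): 3 synonymous substitutions.
Codon 2 (AAC, Asn): 1 synonymous substitution.
Total: 3 + 1 = 4.

4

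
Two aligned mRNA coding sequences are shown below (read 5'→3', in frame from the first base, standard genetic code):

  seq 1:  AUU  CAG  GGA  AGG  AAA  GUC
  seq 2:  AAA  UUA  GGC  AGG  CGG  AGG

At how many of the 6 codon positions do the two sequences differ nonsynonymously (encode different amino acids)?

4

Codon 1: AUU Ile / AAA Lys — nonsynonymous.
Codon 2: CAG Gln / UUA Leu — nonsynonymous.
Codon 3: GGA Gly / GGC Gly — synonymous.
Codon 4: AGG Arg / AGG Arg — identical.
Codon 5: AAA Lys / CGG Arg — nonsynonymous.
Codon 6: GUC Val / AGG Arg — nonsynonymous.
Nonsynonymous differences: 4.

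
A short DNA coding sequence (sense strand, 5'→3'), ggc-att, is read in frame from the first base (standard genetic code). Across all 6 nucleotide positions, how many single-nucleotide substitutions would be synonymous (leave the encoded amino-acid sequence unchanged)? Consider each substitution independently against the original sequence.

5

Codon 1 (GGC, Gly): 3 synonymous substitutions.
Codon 2 (ATT, Ile): 2 synonymous substitutions.
Total: 3 + 2 = 5.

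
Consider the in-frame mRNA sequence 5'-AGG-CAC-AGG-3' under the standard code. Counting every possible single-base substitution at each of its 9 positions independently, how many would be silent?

Codon 1 (AGG, Arg): 2 synonymous substitutions.
Codon 2 (CAC, His): 1 synonymous substitution.
Codon 3 (AGG, Arg): 2 synonymous substitutions.
Total: 2 + 1 + 2 = 5.

5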